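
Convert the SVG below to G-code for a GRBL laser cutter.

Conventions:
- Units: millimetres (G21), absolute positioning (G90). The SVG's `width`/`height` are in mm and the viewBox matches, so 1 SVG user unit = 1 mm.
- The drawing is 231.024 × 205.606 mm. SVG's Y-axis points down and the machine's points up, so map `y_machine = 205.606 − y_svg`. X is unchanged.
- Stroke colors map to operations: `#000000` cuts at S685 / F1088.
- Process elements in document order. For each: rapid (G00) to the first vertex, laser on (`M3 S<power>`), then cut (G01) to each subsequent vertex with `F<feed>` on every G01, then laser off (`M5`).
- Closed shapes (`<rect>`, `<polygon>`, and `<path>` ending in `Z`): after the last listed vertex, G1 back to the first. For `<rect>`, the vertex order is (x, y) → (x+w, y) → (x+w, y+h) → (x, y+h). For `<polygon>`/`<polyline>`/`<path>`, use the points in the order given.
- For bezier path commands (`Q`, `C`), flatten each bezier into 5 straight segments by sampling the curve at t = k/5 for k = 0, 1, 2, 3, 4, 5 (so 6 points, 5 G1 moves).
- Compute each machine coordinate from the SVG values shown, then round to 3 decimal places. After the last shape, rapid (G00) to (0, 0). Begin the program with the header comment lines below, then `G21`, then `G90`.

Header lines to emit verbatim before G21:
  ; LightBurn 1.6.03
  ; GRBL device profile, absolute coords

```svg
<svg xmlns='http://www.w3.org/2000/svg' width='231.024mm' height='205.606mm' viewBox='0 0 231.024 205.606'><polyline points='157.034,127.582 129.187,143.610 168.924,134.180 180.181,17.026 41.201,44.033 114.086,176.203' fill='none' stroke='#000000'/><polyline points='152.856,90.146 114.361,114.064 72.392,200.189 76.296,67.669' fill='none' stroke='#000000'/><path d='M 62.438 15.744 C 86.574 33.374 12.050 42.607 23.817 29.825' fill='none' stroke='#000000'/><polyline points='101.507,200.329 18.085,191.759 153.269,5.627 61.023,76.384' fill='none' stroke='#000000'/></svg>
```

Since the viewBox matches the mm dimensions, user units are millimetres directly. The only transform is the Y-flip y_m = 205.606 − y_svg.

Shape 1 is a open polyline drawn with `<polyline>`. Its stroke #000000 means cut at S685, F1088. After flipping Y the toolpath is (157.034,78.024) → (129.187,61.996) → (168.924,71.426) → (180.181,188.580) → (41.201,161.573) → (114.086,29.403).

Shape 2 is a open polyline drawn with `<polyline>`. Its stroke #000000 means cut at S685, F1088. After flipping Y the toolpath is (152.856,115.460) → (114.361,91.542) → (72.392,5.417) → (76.296,137.937).

Shape 3 is a cubic bezier drawn with `<path>`. Its stroke #000000 means cut at S685, F1088. After flipping Y the toolpath is (62.438,189.862) → (66.560,180.401) → (55.881,173.608) → (39.279,170.138) → (25.632,170.645) → (23.817,175.781).

Shape 4 is a open polyline drawn with `<polyline>`. Its stroke #000000 means cut at S685, F1088. After flipping Y the toolpath is (101.507,5.277) → (18.085,13.847) → (153.269,199.979) → (61.023,129.222).

; LightBurn 1.6.03
; GRBL device profile, absolute coords
G21
G90
G00 X157.034 Y78.024
M3 S685
G01 X129.187 Y61.996 F1088
G01 X168.924 Y71.426 F1088
G01 X180.181 Y188.580 F1088
G01 X41.201 Y161.573 F1088
G01 X114.086 Y29.403 F1088
M5
G00 X152.856 Y115.460
M3 S685
G01 X114.361 Y91.542 F1088
G01 X72.392 Y5.417 F1088
G01 X76.296 Y137.937 F1088
M5
G00 X62.438 Y189.862
M3 S685
G01 X66.560 Y180.401 F1088
G01 X55.881 Y173.608 F1088
G01 X39.279 Y170.138 F1088
G01 X25.632 Y170.645 F1088
G01 X23.817 Y175.781 F1088
M5
G00 X101.507 Y5.277
M3 S685
G01 X18.085 Y13.847 F1088
G01 X153.269 Y199.979 F1088
G01 X61.023 Y129.222 F1088
M5
G00 X0.000 Y0.000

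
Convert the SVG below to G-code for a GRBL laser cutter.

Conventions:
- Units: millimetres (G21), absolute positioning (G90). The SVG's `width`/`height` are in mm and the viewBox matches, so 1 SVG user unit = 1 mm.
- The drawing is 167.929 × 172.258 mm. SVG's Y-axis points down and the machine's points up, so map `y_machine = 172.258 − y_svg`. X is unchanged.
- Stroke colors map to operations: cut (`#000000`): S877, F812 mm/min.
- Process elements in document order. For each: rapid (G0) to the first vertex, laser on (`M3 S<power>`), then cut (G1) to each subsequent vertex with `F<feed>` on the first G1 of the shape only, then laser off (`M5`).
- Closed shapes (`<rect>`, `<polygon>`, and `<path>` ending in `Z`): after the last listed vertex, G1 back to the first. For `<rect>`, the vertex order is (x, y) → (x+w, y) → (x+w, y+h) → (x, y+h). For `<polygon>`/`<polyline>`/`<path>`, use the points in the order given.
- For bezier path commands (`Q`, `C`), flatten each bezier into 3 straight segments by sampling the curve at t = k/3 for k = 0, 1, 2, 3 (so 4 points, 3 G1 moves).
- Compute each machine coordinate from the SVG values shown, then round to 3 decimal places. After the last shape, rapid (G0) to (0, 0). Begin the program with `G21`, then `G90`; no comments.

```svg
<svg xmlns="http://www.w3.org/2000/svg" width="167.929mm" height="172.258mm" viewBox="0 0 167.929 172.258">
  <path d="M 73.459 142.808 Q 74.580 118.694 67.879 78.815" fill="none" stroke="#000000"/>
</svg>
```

G21
G90
G0 X73.459 Y29.450
M3 S877
G1 X73.337 Y47.278 F812
G1 X71.477 Y68.609
G1 X67.879 Y93.443
M5
G0 X0.000 Y0.000

viewBox `0 0 167.929 172.258` with mm width/height → 1 unit = 1 mm. Flip: y_m = 172.258 − y_svg.

**Shape 1** — `<path>` quadratic bezier, stroke `#000000` → cut (S877, F812). Control points (SVG): P0=(73.459,142.808), P1=(74.580,118.694), P2=(67.879,78.815); sampled at t=k/3. Machine vertices: (73.459,29.450) → (73.337,47.278) → (71.477,68.609) → (67.879,93.443). Open path.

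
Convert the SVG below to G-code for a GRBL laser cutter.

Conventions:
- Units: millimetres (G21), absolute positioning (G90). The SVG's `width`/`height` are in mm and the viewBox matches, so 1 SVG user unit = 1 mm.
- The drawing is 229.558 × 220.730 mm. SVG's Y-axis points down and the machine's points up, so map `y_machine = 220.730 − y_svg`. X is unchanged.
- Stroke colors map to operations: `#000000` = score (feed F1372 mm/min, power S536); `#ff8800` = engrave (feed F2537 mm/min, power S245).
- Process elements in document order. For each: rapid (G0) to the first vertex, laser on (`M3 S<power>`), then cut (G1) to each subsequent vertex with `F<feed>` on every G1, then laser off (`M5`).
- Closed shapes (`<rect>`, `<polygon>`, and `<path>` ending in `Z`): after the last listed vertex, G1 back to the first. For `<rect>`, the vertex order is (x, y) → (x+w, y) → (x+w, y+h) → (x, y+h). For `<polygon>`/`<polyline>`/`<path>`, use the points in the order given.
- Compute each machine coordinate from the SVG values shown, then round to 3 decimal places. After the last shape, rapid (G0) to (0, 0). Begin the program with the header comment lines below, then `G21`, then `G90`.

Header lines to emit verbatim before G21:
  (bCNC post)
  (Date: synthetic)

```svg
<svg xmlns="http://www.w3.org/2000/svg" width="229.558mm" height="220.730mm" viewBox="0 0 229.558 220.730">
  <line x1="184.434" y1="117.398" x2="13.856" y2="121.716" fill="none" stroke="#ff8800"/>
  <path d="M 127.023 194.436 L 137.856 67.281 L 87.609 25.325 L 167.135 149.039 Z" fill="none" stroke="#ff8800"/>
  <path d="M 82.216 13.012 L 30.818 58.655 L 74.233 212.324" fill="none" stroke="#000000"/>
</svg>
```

viewBox `0 0 229.558 220.730` with mm width/height → 1 unit = 1 mm. Flip: y_m = 220.730 − y_svg.

**Shape 1** — `<line>` line segment, stroke `#ff8800` → engrave (S245, F2537). Machine vertices: (184.434,103.332) → (13.856,99.014). Open path.

**Shape 2** — `<path>` closed polygon, stroke `#ff8800` → engrave (S245, F2537). Machine vertices: (127.023,26.294) → (137.856,153.449) → (87.609,195.405) → (167.135,71.691) → (127.023,26.294). Closed: final G1 returns to the first vertex.

**Shape 3** — `<path>` open polyline, stroke `#000000` → score (S536, F1372). Machine vertices: (82.216,207.718) → (30.818,162.075) → (74.233,8.406). Open path.

(bCNC post)
(Date: synthetic)
G21
G90
G0 X184.434 Y103.332
M3 S245
G1 X13.856 Y99.014 F2537
M5
G0 X127.023 Y26.294
M3 S245
G1 X137.856 Y153.449 F2537
G1 X87.609 Y195.405 F2537
G1 X167.135 Y71.691 F2537
G1 X127.023 Y26.294 F2537
M5
G0 X82.216 Y207.718
M3 S536
G1 X30.818 Y162.075 F1372
G1 X74.233 Y8.406 F1372
M5
G0 X0.000 Y0.000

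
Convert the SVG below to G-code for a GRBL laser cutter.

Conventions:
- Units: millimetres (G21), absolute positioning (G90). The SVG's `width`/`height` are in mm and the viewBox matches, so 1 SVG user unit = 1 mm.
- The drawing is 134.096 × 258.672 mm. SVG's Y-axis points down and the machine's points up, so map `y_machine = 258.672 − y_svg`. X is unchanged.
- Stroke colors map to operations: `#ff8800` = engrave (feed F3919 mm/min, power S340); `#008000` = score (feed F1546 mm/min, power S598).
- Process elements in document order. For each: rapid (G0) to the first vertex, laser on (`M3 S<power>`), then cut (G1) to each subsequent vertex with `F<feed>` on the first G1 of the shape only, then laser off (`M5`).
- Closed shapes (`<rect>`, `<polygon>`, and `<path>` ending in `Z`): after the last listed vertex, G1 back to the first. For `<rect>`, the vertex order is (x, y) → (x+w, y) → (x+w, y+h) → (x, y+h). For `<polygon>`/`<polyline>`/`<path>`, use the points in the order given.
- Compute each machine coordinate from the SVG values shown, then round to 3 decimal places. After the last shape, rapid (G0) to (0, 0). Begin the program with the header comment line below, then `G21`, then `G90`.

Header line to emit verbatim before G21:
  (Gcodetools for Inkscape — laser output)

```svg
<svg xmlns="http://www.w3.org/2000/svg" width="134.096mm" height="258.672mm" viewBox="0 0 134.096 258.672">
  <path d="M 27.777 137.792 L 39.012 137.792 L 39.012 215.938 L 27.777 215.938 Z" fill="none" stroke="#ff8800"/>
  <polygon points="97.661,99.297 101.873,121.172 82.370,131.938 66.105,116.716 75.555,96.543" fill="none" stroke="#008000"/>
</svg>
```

1 u = 1 mm; y_m = 258.672 − y.

[1] `<path>` rectangle, #ff8800→engrave S340 F3919: (27.777,120.880) → (39.012,120.880) → (39.012,42.734) → (27.777,42.734) → (27.777,120.880) (closed)

[2] `<polygon>` regular polygon, #008000→score S598 F1546: (97.661,159.375) → (101.873,137.500) → (82.370,126.734) → (66.105,141.956) → (75.555,162.129) → (97.661,159.375) (closed)

(Gcodetools for Inkscape — laser output)
G21
G90
G0 X27.777 Y120.880
M3 S340
G1 X39.012 Y120.880 F3919
G1 X39.012 Y42.734
G1 X27.777 Y42.734
G1 X27.777 Y120.880
M5
G0 X97.661 Y159.375
M3 S598
G1 X101.873 Y137.500 F1546
G1 X82.370 Y126.734
G1 X66.105 Y141.956
G1 X75.555 Y162.129
G1 X97.661 Y159.375
M5
G0 X0.000 Y0.000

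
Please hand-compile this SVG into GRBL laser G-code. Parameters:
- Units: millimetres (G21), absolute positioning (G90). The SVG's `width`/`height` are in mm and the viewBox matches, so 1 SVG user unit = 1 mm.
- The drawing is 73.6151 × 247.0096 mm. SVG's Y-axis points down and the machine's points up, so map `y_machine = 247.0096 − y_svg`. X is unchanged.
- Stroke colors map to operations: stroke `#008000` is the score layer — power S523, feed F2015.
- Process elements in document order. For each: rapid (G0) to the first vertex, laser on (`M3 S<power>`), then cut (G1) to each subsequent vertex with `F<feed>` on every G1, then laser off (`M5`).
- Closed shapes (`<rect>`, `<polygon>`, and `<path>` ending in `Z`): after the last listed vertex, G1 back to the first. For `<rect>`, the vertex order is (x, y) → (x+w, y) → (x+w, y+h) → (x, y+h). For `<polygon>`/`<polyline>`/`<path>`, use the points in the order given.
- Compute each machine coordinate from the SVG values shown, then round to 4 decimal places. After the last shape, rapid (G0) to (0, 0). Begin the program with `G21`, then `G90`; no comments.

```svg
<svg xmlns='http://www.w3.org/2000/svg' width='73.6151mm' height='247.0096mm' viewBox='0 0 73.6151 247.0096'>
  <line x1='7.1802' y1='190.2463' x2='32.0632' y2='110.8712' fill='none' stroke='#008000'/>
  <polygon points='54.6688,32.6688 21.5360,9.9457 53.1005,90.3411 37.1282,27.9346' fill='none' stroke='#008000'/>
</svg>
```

G21
G90
G0 X7.1802 Y56.7633
M3 S523
G1 X32.0632 Y136.1384 F2015
M5
G0 X54.6688 Y214.3408
M3 S523
G1 X21.5360 Y237.0639 F2015
G1 X53.1005 Y156.6685 F2015
G1 X37.1282 Y219.0750 F2015
G1 X54.6688 Y214.3408 F2015
M5
G0 X0.0000 Y0.0000

viewBox `0 0 73.6151 247.0096` with mm width/height → 1 unit = 1 mm. Flip: y_m = 247.0096 − y_svg.

**Shape 1** — `<line>` line segment, stroke `#008000` → score (S523, F2015). Machine vertices: (7.1802,56.7633) → (32.0632,136.1384). Open path.

**Shape 2** — `<polygon>` closed polygon, stroke `#008000` → score (S523, F2015). Machine vertices: (54.6688,214.3408) → (21.5360,237.0639) → (53.1005,156.6685) → (37.1282,219.0750) → (54.6688,214.3408). Closed: final G1 returns to the first vertex.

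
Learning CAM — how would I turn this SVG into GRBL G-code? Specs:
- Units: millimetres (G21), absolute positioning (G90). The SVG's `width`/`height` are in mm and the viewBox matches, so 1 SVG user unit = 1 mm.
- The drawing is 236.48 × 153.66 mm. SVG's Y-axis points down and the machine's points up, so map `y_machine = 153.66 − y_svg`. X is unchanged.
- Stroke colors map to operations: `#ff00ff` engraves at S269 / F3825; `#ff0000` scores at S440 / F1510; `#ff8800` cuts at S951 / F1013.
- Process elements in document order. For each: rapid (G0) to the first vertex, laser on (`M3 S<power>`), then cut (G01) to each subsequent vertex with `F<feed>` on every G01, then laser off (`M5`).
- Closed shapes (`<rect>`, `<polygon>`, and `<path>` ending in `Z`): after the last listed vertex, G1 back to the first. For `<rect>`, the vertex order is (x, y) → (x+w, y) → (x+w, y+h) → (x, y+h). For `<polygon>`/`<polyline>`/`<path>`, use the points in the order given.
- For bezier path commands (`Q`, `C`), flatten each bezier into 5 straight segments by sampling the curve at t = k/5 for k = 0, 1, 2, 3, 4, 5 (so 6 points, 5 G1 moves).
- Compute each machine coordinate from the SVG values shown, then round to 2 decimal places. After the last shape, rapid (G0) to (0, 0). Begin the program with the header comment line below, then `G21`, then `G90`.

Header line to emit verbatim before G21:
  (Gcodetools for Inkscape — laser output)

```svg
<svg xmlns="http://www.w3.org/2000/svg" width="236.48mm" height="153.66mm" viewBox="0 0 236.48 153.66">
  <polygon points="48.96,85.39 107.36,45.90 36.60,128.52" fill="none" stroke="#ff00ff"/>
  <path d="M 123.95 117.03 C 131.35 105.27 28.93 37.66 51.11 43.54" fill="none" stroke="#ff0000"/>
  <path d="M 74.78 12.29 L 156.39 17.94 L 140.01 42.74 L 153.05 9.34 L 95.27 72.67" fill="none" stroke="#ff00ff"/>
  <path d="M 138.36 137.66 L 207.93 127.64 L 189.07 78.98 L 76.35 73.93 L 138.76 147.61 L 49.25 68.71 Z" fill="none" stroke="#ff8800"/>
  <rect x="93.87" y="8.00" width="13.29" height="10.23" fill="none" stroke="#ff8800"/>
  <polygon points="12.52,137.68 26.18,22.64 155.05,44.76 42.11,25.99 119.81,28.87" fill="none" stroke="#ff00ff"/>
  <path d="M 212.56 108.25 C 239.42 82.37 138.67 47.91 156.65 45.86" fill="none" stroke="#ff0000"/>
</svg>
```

(Gcodetools for Inkscape — laser output)
G21
G90
G0 X48.96 Y68.27
M3 S269
G01 X107.36 Y107.76 F3825
G01 X36.60 Y25.14 F3825
G01 X48.96 Y68.27 F3825
M5
G0 X123.95 Y36.63
M3 S440
G01 X117.09 Y49.35 F1510
G01 X95.12 Y69.27 F1510
G01 X69.30 Y90.18 F1510
G01 X50.88 Y105.86 F1510
G01 X51.11 Y110.12 F1510
M5
G0 X74.78 Y141.37
M3 S269
G01 X156.39 Y135.72 F3825
G01 X140.01 Y110.92 F3825
G01 X153.05 Y144.32 F3825
G01 X95.27 Y80.99 F3825
M5
G0 X138.36 Y16.00
M3 S951
G01 X207.93 Y26.02 F1013
G01 X189.07 Y74.68 F1013
G01 X76.35 Y79.73 F1013
G01 X138.76 Y6.05 F1013
G01 X49.25 Y84.95 F1013
G01 X138.36 Y16.00 F1013
M5
G0 X93.87 Y145.66
M3 S951
G01 X107.16 Y145.66 F1013
G01 X107.16 Y135.43 F1013
G01 X93.87 Y135.43 F1013
G01 X93.87 Y145.66 F1013
M5
G0 X12.52 Y15.98
M3 S269
G01 X26.18 Y131.02 F3825
G01 X155.05 Y108.90 F3825
G01 X42.11 Y127.67 F3825
G01 X119.81 Y124.79 F3825
G01 X12.52 Y15.98 F3825
M5
G0 X212.56 Y45.41
M3 S440
G01 X215.33 Y61.64 F1510
G01 X199.30 Y77.96 F1510
G01 X176.30 Y92.41 F1510
G01 X158.14 Y103.01 F1510
G01 X156.65 Y107.80 F1510
M5
G0 X0.00 Y0.00

viewBox `0 0 236.48 153.66` with mm width/height → 1 unit = 1 mm. Flip: y_m = 153.66 − y_svg.

**Shape 1** — `<polygon>` closed polygon, stroke `#ff00ff` → engrave (S269, F3825). Machine vertices: (48.96,68.27) → (107.36,107.76) → (36.60,25.14) → (48.96,68.27). Closed: final G1 returns to the first vertex.

**Shape 2** — `<path>` cubic bezier, stroke `#ff0000` → score (S440, F1510). Control points (SVG): P0=(123.95,117.03), P1=(131.35,105.27), P2=(28.93,37.66), P3=(51.11,43.54); sampled at t=k/5. Machine vertices: (123.95,36.63) → (117.09,49.35) → (95.12,69.27) → (69.30,90.18) → (50.88,105.86) → (51.11,110.12). Open path.

**Shape 3** — `<path>` open polyline, stroke `#ff00ff` → engrave (S269, F3825). Machine vertices: (74.78,141.37) → (156.39,135.72) → (140.01,110.92) → (153.05,144.32) → (95.27,80.99). Open path.

**Shape 4** — `<path>` closed polygon, stroke `#ff8800` → cut (S951, F1013). Machine vertices: (138.36,16.00) → (207.93,26.02) → (189.07,74.68) → (76.35,79.73) → (138.76,6.05) → (49.25,84.95) → (138.36,16.00). Closed: final G1 returns to the first vertex.

**Shape 5** — `<rect>` rectangle, stroke `#ff8800` → cut (S951, F1013). Machine vertices: (93.87,145.66) → (107.16,145.66) → (107.16,135.43) → (93.87,135.43) → (93.87,145.66). Closed: final G1 returns to the first vertex.

**Shape 6** — `<polygon>` closed polygon, stroke `#ff00ff` → engrave (S269, F3825). Machine vertices: (12.52,15.98) → (26.18,131.02) → (155.05,108.90) → (42.11,127.67) → (119.81,124.79) → (12.52,15.98). Closed: final G1 returns to the first vertex.

**Shape 7** — `<path>` cubic bezier, stroke `#ff0000` → score (S440, F1510). Control points (SVG): P0=(212.56,108.25), P1=(239.42,82.37), P2=(138.67,47.91), P3=(156.65,45.86); sampled at t=k/5. Machine vertices: (212.56,45.41) → (215.33,61.64) → (199.30,77.96) → (176.30,92.41) → (158.14,103.01) → (156.65,107.80). Open path.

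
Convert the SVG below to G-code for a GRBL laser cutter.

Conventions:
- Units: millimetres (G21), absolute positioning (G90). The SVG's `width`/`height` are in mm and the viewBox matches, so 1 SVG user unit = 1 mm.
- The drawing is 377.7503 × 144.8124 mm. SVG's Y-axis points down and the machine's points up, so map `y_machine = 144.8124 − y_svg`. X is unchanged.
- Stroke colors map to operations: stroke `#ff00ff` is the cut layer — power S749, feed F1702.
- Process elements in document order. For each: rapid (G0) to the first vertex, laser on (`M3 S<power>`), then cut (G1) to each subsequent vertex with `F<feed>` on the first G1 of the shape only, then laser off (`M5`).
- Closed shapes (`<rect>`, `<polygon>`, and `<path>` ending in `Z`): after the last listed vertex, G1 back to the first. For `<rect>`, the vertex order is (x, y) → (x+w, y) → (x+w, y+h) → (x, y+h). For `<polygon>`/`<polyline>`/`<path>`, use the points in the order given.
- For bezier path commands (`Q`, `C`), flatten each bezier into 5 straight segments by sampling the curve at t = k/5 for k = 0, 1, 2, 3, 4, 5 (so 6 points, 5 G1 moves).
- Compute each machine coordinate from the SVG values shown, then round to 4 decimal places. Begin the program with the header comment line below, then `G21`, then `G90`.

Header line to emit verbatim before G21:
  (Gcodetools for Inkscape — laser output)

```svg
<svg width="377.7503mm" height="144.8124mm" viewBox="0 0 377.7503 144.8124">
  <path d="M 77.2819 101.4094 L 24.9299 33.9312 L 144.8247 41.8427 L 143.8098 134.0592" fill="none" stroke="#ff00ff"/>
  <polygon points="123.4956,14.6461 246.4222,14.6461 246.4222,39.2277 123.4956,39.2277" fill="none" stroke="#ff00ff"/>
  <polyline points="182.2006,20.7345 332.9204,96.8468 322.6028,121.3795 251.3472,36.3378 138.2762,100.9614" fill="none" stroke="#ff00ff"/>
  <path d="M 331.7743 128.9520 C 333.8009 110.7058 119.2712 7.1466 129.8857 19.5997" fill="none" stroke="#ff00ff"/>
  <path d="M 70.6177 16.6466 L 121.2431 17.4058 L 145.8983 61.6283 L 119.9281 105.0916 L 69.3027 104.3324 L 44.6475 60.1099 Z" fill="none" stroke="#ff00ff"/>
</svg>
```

1 u = 1 mm; y_m = 144.8124 − y.

[1] `<path>` open polyline, #ff00ff→cut S749 F1702: (77.2819,43.4030) → (24.9299,110.8812) → (144.8247,102.9697) → (143.8098,10.7532)

[2] `<polygon>` rectangle, #ff00ff→cut S749 F1702: (123.4956,130.1663) → (246.4222,130.1663) → (246.4222,105.5847) → (123.4956,105.5847) → (123.4956,130.1663) (closed)

[3] `<polyline>` open polyline, #ff00ff→cut S749 F1702: (182.2006,124.0779) → (332.9204,47.9656) → (322.6028,23.4329) → (251.3472,108.4746) → (138.2762,43.8510)

[4] `<path>` cubic bezier, #ff00ff→cut S749 F1702: (331.7743,15.8604) → (310.5371,35.4351) → (258.5280,65.8213) → (196.9487,97.3553) → (147.0007,120.3737) → (129.8857,125.2127)

[5] `<path>` regular polygon, #ff00ff→cut S749 F1702: (70.6177,128.1658) → (121.2431,127.4066) → (145.8983,83.1841) → (119.9281,39.7208) → (69.3027,40.4800) → (44.6475,84.7025) → (70.6177,128.1658) (closed)

(Gcodetools for Inkscape — laser output)
G21
G90
G0 X77.2819 Y43.4030
M3 S749
G1 X24.9299 Y110.8812 F1702
G1 X144.8247 Y102.9697
G1 X143.8098 Y10.7532
M5
G0 X123.4956 Y130.1663
M3 S749
G1 X246.4222 Y130.1663 F1702
G1 X246.4222 Y105.5847
G1 X123.4956 Y105.5847
G1 X123.4956 Y130.1663
M5
G0 X182.2006 Y124.0779
M3 S749
G1 X332.9204 Y47.9656 F1702
G1 X322.6028 Y23.4329
G1 X251.3472 Y108.4746
G1 X138.2762 Y43.8510
M5
G0 X331.7743 Y15.8604
M3 S749
G1 X310.5371 Y35.4351 F1702
G1 X258.5280 Y65.8213
G1 X196.9487 Y97.3553
G1 X147.0007 Y120.3737
G1 X129.8857 Y125.2127
M5
G0 X70.6177 Y128.1658
M3 S749
G1 X121.2431 Y127.4066 F1702
G1 X145.8983 Y83.1841
G1 X119.9281 Y39.7208
G1 X69.3027 Y40.4800
G1 X44.6475 Y84.7025
G1 X70.6177 Y128.1658
M5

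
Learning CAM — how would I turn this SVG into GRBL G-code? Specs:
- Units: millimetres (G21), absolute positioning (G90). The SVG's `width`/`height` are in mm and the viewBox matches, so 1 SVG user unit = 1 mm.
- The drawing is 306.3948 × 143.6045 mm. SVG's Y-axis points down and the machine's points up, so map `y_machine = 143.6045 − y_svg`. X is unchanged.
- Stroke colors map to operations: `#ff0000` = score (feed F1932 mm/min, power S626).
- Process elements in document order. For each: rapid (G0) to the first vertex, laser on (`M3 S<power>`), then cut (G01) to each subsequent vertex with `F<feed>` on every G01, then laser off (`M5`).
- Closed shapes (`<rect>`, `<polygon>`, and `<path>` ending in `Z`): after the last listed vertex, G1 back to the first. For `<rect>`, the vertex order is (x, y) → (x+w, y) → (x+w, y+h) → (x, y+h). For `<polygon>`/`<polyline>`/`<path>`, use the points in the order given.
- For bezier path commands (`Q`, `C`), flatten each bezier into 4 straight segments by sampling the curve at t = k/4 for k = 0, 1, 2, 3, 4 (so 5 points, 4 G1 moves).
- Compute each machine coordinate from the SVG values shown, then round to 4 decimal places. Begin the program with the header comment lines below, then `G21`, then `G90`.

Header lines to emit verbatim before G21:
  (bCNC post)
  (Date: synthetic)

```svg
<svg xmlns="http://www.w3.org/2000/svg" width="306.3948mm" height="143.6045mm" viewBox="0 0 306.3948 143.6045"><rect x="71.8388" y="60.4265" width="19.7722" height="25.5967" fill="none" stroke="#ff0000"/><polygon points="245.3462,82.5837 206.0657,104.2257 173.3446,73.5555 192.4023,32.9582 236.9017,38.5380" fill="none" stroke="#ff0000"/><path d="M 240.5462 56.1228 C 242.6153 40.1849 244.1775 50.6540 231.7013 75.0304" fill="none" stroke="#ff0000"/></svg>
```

(bCNC post)
(Date: synthetic)
G21
G90
G0 X71.8388 Y83.1780
M3 S626
G01 X91.6110 Y83.1780 F1932
G01 X91.6110 Y57.5813 F1932
G01 X71.8388 Y57.5813 F1932
G01 X71.8388 Y83.1780 F1932
M5
G0 X245.3462 Y61.0208
M3 S626
G01 X206.0657 Y39.3788 F1932
G01 X173.3446 Y70.0490 F1932
G01 X192.4023 Y110.6463 F1932
G01 X236.9017 Y105.0665 F1932
G01 X245.3462 Y61.0208 F1932
M5
G0 X240.5462 Y87.4817
M3 S626
G01 X241.7916 Y94.6791 F1932
G01 X241.5782 Y93.1458 F1932
G01 X238.6377 Y84.0535 F1932
G01 X231.7013 Y68.5741 F1932
M5

viewBox `0 0 306.3948 143.6045` with mm width/height → 1 unit = 1 mm. Flip: y_m = 143.6045 − y_svg.

**Shape 1** — `<rect>` rectangle, stroke `#ff0000` → score (S626, F1932). Machine vertices: (71.8388,83.1780) → (91.6110,83.1780) → (91.6110,57.5813) → (71.8388,57.5813) → (71.8388,83.1780). Closed: final G1 returns to the first vertex.

**Shape 2** — `<polygon>` regular polygon, stroke `#ff0000` → score (S626, F1932). Machine vertices: (245.3462,61.0208) → (206.0657,39.3788) → (173.3446,70.0490) → (192.4023,110.6463) → (236.9017,105.0665) → (245.3462,61.0208). Closed: final G1 returns to the first vertex.

**Shape 3** — `<path>` cubic bezier, stroke `#ff0000` → score (S626, F1932). Control points (SVG): P0=(240.5462,56.1228), P1=(242.6153,40.1849), P2=(244.1775,50.6540), P3=(231.7013,75.0304); sampled at t=k/4. Machine vertices: (240.5462,87.4817) → (241.7916,94.6791) → (241.5782,93.1458) → (238.6377,84.0535) → (231.7013,68.5741). Open path.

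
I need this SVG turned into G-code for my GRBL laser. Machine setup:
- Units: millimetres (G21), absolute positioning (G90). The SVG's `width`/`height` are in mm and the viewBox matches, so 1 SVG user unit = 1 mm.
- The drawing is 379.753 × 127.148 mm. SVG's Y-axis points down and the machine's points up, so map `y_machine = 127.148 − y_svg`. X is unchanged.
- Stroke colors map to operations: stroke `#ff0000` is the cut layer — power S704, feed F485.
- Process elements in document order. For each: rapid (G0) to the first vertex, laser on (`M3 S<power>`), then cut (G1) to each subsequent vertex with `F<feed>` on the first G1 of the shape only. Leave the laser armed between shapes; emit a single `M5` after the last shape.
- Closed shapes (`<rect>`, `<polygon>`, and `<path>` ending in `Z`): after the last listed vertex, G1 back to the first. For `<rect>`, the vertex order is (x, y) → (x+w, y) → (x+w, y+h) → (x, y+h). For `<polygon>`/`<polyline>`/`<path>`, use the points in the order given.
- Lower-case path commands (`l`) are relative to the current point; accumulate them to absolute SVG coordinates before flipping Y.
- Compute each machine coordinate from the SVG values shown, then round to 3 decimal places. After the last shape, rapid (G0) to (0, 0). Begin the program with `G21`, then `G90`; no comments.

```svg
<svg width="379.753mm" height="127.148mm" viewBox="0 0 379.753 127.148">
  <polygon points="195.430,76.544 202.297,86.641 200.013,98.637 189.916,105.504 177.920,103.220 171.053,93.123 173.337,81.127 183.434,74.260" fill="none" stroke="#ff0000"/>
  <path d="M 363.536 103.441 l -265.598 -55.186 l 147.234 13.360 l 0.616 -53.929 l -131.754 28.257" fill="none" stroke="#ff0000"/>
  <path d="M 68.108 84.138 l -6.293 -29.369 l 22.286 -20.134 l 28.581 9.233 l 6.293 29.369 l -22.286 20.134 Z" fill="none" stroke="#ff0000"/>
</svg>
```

G21
G90
G0 X195.430 Y50.604
M3 S704
G1 X202.297 Y40.507 F485
G1 X200.013 Y28.511
G1 X189.916 Y21.644
G1 X177.920 Y23.928
G1 X171.053 Y34.025
G1 X173.337 Y46.021
G1 X183.434 Y52.888
G1 X195.430 Y50.604
G0 X363.536 Y23.707
M3 S704
G1 X97.938 Y78.893 F485
G1 X245.172 Y65.533
G1 X245.788 Y119.462
G1 X114.034 Y91.205
G0 X68.108 Y43.010
M3 S704
G1 X61.815 Y72.379 F485
G1 X84.101 Y92.513
G1 X112.682 Y83.280
G1 X118.975 Y53.911
G1 X96.689 Y33.777
G1 X68.108 Y43.010
M5
G0 X0.000 Y0.000

1 u = 1 mm; y_m = 127.148 − y.

[1] `<polygon>` regular polygon, #ff0000→cut S704 F485: (195.430,50.604) → (202.297,40.507) → (200.013,28.511) → (189.916,21.644) → (177.920,23.928) → (171.053,34.025) → (173.337,46.021) → (183.434,52.888) → (195.430,50.604) (closed)

[2] `<path>` open polyline, #ff0000→cut S704 F485: (363.536,23.707) → (97.938,78.893) → (245.172,65.533) → (245.788,119.462) → (114.034,91.205)

[3] `<path>` regular polygon, #ff0000→cut S704 F485: (68.108,43.010) → (61.815,72.379) → (84.101,92.513) → (112.682,83.280) → (118.975,53.911) → (96.689,33.777) → (68.108,43.010) (closed)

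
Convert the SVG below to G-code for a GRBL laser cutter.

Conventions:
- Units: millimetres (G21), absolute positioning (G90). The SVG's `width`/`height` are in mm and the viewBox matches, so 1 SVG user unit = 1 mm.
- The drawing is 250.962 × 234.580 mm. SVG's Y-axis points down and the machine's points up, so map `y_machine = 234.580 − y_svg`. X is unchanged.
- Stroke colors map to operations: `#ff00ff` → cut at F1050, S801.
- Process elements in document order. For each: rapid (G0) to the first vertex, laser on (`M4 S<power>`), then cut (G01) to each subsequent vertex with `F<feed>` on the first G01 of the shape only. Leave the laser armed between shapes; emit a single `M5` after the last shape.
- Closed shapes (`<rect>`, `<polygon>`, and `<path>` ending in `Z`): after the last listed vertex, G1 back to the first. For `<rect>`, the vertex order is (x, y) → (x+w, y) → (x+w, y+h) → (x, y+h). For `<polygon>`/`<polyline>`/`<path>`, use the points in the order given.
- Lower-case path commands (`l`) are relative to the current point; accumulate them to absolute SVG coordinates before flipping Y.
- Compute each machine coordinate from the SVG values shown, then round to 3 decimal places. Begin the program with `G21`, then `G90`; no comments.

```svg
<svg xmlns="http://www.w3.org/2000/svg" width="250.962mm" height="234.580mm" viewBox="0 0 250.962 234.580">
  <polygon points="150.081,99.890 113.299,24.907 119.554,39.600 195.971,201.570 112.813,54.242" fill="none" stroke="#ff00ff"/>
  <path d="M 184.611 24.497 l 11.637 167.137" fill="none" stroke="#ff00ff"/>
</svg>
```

G21
G90
G0 X150.081 Y134.690
M4 S801
G01 X113.299 Y209.673 F1050
G01 X119.554 Y194.980
G01 X195.971 Y33.010
G01 X112.813 Y180.338
G01 X150.081 Y134.690
G0 X184.611 Y210.083
M4 S801
G01 X196.248 Y42.946 F1050
M5

Since the viewBox matches the mm dimensions, user units are millimetres directly. The only transform is the Y-flip y_m = 234.580 − y_svg.

Shape 1 is a closed polygon drawn with `<polygon>`. Its stroke #ff00ff means cut at S801, F1050. After flipping Y the toolpath is (150.081,134.690) → (113.299,209.673) → (119.554,194.980) → (195.971,33.010) → (112.813,180.338) → (150.081,134.690), returning to the start.

Shape 2 is a line segment drawn with `<path>`. Its stroke #ff00ff means cut at S801, F1050. After flipping Y the toolpath is (184.611,210.083) → (196.248,42.946).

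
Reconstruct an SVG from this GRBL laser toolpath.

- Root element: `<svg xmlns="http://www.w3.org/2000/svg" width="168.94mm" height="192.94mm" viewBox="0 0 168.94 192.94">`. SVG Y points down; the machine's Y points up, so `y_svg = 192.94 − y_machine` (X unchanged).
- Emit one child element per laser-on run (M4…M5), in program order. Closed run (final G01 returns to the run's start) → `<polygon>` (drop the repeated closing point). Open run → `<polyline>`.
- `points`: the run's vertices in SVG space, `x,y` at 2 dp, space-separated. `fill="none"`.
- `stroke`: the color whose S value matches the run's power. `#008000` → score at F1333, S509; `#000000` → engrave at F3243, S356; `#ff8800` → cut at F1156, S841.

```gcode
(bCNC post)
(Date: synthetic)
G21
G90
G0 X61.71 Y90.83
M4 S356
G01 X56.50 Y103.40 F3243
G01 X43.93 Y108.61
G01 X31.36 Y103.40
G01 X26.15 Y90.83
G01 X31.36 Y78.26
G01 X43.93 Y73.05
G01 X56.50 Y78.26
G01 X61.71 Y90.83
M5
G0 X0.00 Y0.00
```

y_svg = 192.94 − y_m. Every run uses S356, so all elements get stroke `#000000` (engrave).

[1] closed run; points: 61.71,102.11 56.50,89.54 43.93,84.33 31.36,89.54 26.15,102.11 31.36,114.68 43.93,119.89 56.50,114.68

<svg xmlns="http://www.w3.org/2000/svg" width="168.94mm" height="192.94mm" viewBox="0 0 168.94 192.94">
  <polygon points="61.71,102.11 56.50,89.54 43.93,84.33 31.36,89.54 26.15,102.11 31.36,114.68 43.93,119.89 56.50,114.68" fill="none" stroke="#000000"/>
</svg>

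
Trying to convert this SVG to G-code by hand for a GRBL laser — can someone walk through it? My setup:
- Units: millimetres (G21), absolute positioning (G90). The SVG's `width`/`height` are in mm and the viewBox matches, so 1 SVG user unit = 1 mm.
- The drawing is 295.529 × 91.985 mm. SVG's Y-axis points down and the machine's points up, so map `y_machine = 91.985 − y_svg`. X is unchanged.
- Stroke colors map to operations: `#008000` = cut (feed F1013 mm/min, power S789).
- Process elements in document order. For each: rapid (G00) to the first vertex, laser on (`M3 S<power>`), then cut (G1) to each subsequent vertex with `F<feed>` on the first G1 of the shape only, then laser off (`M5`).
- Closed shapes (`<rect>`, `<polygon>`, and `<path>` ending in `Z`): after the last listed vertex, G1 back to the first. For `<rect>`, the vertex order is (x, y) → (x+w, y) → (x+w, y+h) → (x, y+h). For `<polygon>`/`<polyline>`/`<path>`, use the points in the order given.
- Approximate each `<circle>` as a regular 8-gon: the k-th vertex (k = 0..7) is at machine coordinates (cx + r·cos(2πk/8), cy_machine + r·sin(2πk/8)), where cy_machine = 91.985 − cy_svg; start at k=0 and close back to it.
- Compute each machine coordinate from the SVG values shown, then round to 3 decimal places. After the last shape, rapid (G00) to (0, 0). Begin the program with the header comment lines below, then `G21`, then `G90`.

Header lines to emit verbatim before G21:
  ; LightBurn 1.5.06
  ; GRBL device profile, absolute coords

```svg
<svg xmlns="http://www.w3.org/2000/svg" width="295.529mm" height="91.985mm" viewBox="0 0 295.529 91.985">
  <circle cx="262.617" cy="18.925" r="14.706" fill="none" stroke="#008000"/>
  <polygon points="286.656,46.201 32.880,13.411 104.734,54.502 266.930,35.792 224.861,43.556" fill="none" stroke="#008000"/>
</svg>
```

Since the viewBox matches the mm dimensions, user units are millimetres directly. The only transform is the Y-flip y_m = 91.985 − y_svg.

Shape 1 is a circle drawn with `<circle>`. Its stroke #008000 means cut at S789, F1013. After flipping Y the toolpath is (277.323,73.060) → (273.016,83.459) → (262.617,87.766) → (252.218,83.459) → (247.911,73.060) → (252.218,62.661) → (262.617,58.354) → (273.016,62.661) → (277.323,73.060), returning to the start.

Shape 2 is a closed polygon drawn with `<polygon>`. Its stroke #008000 means cut at S789, F1013. After flipping Y the toolpath is (286.656,45.784) → (32.880,78.574) → (104.734,37.483) → (266.930,56.193) → (224.861,48.429) → (286.656,45.784), returning to the start.

; LightBurn 1.5.06
; GRBL device profile, absolute coords
G21
G90
G00 X277.323 Y73.060
M3 S789
G1 X273.016 Y83.459 F1013
G1 X262.617 Y87.766
G1 X252.218 Y83.459
G1 X247.911 Y73.060
G1 X252.218 Y62.661
G1 X262.617 Y58.354
G1 X273.016 Y62.661
G1 X277.323 Y73.060
M5
G00 X286.656 Y45.784
M3 S789
G1 X32.880 Y78.574 F1013
G1 X104.734 Y37.483
G1 X266.930 Y56.193
G1 X224.861 Y48.429
G1 X286.656 Y45.784
M5
G00 X0.000 Y0.000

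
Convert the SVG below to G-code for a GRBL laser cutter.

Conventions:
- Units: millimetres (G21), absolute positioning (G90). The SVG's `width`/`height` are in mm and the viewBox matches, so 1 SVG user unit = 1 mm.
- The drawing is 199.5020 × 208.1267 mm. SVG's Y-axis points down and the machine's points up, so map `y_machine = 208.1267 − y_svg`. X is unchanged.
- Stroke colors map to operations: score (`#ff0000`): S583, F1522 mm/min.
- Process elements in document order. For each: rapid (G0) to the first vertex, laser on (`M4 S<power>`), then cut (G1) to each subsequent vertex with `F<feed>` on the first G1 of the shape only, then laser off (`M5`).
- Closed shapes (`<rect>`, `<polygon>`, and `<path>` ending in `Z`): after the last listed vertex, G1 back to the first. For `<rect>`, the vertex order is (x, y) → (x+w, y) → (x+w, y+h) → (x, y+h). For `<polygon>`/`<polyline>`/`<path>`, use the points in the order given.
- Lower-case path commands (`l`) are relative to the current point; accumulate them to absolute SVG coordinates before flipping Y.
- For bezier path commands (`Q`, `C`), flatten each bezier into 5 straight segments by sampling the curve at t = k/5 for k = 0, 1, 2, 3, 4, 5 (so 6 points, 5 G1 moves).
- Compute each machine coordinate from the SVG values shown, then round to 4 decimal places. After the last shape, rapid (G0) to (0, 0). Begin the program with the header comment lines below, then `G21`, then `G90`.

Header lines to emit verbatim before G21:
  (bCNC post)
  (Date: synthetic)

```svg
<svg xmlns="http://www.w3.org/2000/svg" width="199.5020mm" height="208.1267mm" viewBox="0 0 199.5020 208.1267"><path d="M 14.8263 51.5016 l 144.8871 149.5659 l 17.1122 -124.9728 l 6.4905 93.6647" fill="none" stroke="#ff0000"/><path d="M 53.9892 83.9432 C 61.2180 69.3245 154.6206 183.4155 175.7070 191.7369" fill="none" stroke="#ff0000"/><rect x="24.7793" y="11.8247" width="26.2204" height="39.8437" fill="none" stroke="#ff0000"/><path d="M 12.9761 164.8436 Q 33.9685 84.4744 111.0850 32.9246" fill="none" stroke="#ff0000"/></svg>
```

(bCNC post)
(Date: synthetic)
G21
G90
G0 X14.8263 Y156.6251
M4 S583
G1 X159.7134 Y7.0592 F1522
G1 X176.8256 Y132.0320
G1 X183.3161 Y38.3673
M5
G0 X53.9892 Y124.1835
M4 S583
G1 X67.3994 Y119.3854 F1522
G1 X93.8838 Y94.9520
G1 X125.8349 Y62.1382
G1 X155.6451 Y32.1992
G1 X175.7070 Y16.3898
M5
G0 X24.7793 Y196.3020
M4 S583
G1 X50.9997 Y196.3020 F1522
G1 X50.9997 Y156.4583
G1 X24.7793 Y156.4583
G1 X24.7793 Y196.3020
M5
G0 X12.9761 Y43.2831
M4 S583
G1 X23.6180 Y74.2780 F1522
G1 X38.7499 Y102.9674
G1 X58.3717 Y129.3512
G1 X82.4834 Y153.4294
G1 X111.0850 Y175.2021
M5
G0 X0.0000 Y0.0000

Since the viewBox matches the mm dimensions, user units are millimetres directly. The only transform is the Y-flip y_m = 208.1267 − y_svg.

Shape 1 is a open polyline drawn with `<path>`. Its stroke #ff0000 means score at S583, F1522. After flipping Y the toolpath is (14.8263,156.6251) → (159.7134,7.0592) → (176.8256,132.0320) → (183.3161,38.3673).

Shape 2 is a cubic bezier drawn with `<path>`. Its stroke #ff0000 means score at S583, F1522. After flipping Y the toolpath is (53.9892,124.1835) → (67.3994,119.3854) → (93.8838,94.9520) → (125.8349,62.1382) → (155.6451,32.1992) → (175.7070,16.3898).

Shape 3 is a rectangle drawn with `<rect>`. Its stroke #ff0000 means score at S583, F1522. After flipping Y the toolpath is (24.7793,196.3020) → (50.9997,196.3020) → (50.9997,156.4583) → (24.7793,156.4583) → (24.7793,196.3020), returning to the start.

Shape 4 is a quadratic bezier drawn with `<path>`. Its stroke #ff0000 means score at S583, F1522. After flipping Y the toolpath is (12.9761,43.2831) → (23.6180,74.2780) → (38.7499,102.9674) → (58.3717,129.3512) → (82.4834,153.4294) → (111.0850,175.2021).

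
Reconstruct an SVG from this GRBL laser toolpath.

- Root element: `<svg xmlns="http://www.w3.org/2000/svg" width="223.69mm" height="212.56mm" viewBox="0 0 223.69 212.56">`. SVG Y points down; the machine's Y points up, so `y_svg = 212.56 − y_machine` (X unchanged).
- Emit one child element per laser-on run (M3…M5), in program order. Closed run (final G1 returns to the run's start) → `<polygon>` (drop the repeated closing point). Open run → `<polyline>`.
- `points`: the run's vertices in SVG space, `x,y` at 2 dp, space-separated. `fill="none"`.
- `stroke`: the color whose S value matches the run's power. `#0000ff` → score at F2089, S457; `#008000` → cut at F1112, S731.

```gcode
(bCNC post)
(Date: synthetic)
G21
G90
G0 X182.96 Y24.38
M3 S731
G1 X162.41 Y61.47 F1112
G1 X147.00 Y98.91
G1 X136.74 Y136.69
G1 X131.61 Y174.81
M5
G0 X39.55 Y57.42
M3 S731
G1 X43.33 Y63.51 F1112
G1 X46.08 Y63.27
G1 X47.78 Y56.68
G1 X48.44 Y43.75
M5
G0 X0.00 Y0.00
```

Machine Y-up, SVG Y-down with viewBox height 212.56, so y_svg = 212.56 − y_machine; X carries over. Every run uses S731, so all elements get stroke `#008000` (cut).

Run 1: The run is open, so emit a `<polyline>` with points (Y-flipped): 182.96,188.18 162.41,151.09 147.00,113.65 136.74,75.87 131.61,37.75.

Run 2: The run is open, so emit a `<polyline>` with points (Y-flipped): 39.55,155.14 43.33,149.05 46.08,149.29 47.78,155.88 48.44,168.81.

<svg xmlns="http://www.w3.org/2000/svg" width="223.69mm" height="212.56mm" viewBox="0 0 223.69 212.56">
  <polyline points="182.96,188.18 162.41,151.09 147.00,113.65 136.74,75.87 131.61,37.75" fill="none" stroke="#008000"/>
  <polyline points="39.55,155.14 43.33,149.05 46.08,149.29 47.78,155.88 48.44,168.81" fill="none" stroke="#008000"/>
</svg>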